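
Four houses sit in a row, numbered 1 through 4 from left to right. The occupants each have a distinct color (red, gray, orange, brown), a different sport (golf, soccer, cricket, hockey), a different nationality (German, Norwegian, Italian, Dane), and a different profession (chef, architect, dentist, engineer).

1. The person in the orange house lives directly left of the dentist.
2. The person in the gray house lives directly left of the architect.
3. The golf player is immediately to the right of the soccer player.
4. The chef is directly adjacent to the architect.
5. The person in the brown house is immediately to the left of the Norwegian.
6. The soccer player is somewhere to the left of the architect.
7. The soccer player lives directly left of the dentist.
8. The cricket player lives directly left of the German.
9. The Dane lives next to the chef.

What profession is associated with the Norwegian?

That leaves red as the color for house 4.
The person in the brown house is narrowed to house 1 or 2 or 3; consider each.
Placing it in house 1 and house 3 leads to a contradiction, so it's in house 2.
From clue 5, the Norwegian must be in house 3.
The only nationality still possible for house 1 is Italian.
The person in the gray house is narrowed to house 1 or 3; consider each.
Placing it in house 1 leads to a contradiction, so it's in house 3.
The architect is in house 4 (clue 2).
By clue 4, the chef is in house 3.
So house 1 gets orange for color.
That leaves engineer as the profession for house 1.
House 2's profession must be dentist (nothing else left).
From clue 7, the soccer player must be in house 1.
So house 3 gets cricket for sport.
From clue 3, the golf player must be in house 2.
By clue 8, the German is in house 4.
The only sport still possible for house 4 is hockey.
House 2 nationality: only Dane fits.
So: house 1 = orange/soccer/Italian/engineer, house 2 = brown/golf/Dane/dentist, house 3 = gray/cricket/Norwegian/chef, house 4 = red/hockey/German/architect.

chef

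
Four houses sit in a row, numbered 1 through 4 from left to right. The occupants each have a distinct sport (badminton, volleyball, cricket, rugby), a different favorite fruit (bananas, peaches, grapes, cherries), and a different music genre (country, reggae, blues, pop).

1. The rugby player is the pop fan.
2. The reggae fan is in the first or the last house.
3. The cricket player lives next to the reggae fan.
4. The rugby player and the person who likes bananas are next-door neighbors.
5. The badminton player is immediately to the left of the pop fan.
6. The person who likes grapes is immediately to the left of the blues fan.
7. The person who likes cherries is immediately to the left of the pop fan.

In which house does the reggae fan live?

The cricket player is narrowed to house 2 or 3; consider each.
Placing it in house 2 leads to a contradiction, so it's in house 3.
Clue 3: the reggae fan is in house 4.
That leaves country as the music genre for house 1.
By clue 1, the rugby player is in house 2.
Clue 1 places the pop fan in house 2.
By clue 5, the badminton player is in house 1.
By clue 7, the person who likes cherries is in house 1.
So house 4 gets volleyball for sport.
House 4 favorite fruit: only peaches fits.
House 3's music genre must be blues (nothing else left).
So house 2 gets grapes for favorite fruit.
House 3's favorite fruit must be bananas (nothing else left).
So: house 1 = badminton/cherries/country, house 2 = rugby/grapes/pop, house 3 = cricket/bananas/blues, house 4 = volleyball/peaches/reggae.

4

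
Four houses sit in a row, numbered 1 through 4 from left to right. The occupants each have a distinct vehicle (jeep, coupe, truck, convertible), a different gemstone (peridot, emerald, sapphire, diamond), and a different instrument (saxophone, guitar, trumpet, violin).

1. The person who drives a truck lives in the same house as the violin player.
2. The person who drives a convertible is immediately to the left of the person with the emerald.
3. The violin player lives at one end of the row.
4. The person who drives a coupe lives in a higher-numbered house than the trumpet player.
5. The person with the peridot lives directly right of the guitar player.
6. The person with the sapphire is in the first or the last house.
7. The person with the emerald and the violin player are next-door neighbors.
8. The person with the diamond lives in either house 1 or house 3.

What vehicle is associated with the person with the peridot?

convertible

The person who drives a convertible is narrowed to house 1 or 2; consider each.
Placing it in house 1 leads to a contradiction, so it's in house 2.
The person with the emerald is in house 3 (clue 2).
The violin player is in house 4 (clue 7).
House 1's gemstone must be diamond (nothing else left).
House 2 gemstone: only peridot fits.
House 4 gemstone: only sapphire fits.
Clue 1 places the person who drives a truck in house 4.
Clue 5: the guitar player is in house 1.
The only vehicle still possible for house 1 is jeep.
The only vehicle still possible for house 3 is coupe.
From clue 4, the trumpet player must be in house 2.
House 3's instrument must be saxophone (nothing else left).
So: house 1 = jeep/diamond/guitar, house 2 = convertible/peridot/trumpet, house 3 = coupe/emerald/saxophone, house 4 = truck/sapphire/violin.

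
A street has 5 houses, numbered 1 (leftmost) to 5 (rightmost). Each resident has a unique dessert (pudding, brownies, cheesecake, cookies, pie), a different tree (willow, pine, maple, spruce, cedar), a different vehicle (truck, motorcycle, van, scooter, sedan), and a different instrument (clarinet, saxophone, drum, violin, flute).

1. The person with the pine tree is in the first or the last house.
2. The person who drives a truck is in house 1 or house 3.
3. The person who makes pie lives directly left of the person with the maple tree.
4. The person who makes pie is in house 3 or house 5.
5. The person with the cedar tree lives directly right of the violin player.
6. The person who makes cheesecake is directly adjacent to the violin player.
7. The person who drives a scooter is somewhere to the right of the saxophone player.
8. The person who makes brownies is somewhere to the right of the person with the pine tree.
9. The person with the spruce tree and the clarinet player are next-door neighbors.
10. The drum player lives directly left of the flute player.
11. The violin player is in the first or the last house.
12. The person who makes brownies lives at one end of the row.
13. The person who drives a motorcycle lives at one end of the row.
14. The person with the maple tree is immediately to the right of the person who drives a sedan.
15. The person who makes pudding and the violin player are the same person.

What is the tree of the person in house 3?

spruce

From clue 4, the person who makes pie must be in house 3.
By clue 8, the person with the pine tree is in house 1.
By clue 11, the violin player is in house 1.
From clue 12, the person who makes brownies must be in house 5.
Clue 15 places the person who makes pudding in house 1.
Clue 3: the person with the maple tree is in house 4.
By clue 5, the person with the cedar tree is in house 2.
The person who makes cheesecake is in house 2 (clue 6).
Clue 14: the person who drives a sedan is in house 3.
The only dessert still possible for house 4 is cookies.
That leaves van as the vehicle for house 2.
The only vehicle still possible for house 4 is scooter.
That leaves motorcycle as the vehicle for house 5.
House 1 vehicle: only truck fits.
The only instrument still possible for house 5 is flute.
Clue 10 places the drum player in house 4.
That leaves saxophone as the instrument for house 3.
From clue 9, the person with the spruce tree must be in house 3.
House 5 tree: only willow fits.
House 2's instrument must be clarinet (nothing else left).
So: house 1 = pudding/pine/truck/violin, house 2 = cheesecake/cedar/van/clarinet, house 3 = pie/spruce/sedan/saxophone, house 4 = cookies/maple/scooter/drum, house 5 = brownies/willow/motorcycle/flute.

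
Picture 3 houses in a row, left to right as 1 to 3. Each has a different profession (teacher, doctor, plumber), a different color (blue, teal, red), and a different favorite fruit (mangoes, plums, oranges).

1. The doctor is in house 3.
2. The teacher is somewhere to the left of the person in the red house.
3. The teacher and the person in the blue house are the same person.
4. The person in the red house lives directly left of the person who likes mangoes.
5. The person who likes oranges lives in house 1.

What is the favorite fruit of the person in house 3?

The doctor is in house 3 (clue 1).
Clue 4 places the person in the red house in house 2.
The person who likes mangoes is in house 3 (clue 4).
Clue 5: the person who likes oranges is in house 1.
So house 3 gets teal for color.
The only favorite fruit still possible for house 2 is plums.
From clue 2, the teacher must be in house 1.
The only profession still possible for house 2 is plumber.
That leaves blue as the color for house 1.
So: house 1 = teacher/blue/oranges, house 2 = plumber/red/plums, house 3 = doctor/teal/mangoes.

mangoes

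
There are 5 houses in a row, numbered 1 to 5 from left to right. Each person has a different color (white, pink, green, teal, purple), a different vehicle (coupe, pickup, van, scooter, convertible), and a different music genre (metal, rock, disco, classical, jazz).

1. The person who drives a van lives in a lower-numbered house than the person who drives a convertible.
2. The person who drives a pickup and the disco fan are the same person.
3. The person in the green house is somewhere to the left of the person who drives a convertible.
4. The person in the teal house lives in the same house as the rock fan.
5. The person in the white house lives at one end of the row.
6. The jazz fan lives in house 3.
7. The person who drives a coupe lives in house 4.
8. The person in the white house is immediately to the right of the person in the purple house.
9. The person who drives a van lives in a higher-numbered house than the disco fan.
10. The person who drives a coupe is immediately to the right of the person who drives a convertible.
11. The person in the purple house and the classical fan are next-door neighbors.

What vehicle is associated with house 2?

The jazz fan is in house 3 (clue 6).
From clue 7, the person who drives a coupe must be in house 4.
By clue 8, the person in the white house is in house 5.
The person in the purple house is in house 4 (clue 8).
The person who drives a convertible is in house 3 (clue 10).
By clue 9, the disco fan is in house 1.
House 3 color: only pink fits.
House 2's vehicle must be van (nothing else left).
That leaves scooter as the vehicle for house 5.
House 4's music genre must be metal (nothing else left).
The only music genre still possible for house 5 is classical.
Clue 4: the person in the teal house is in house 2.
So house 1 gets green for color.
That leaves pickup as the vehicle for house 1.
House 2's music genre must be rock (nothing else left).
So: house 1 = green/pickup/disco, house 2 = teal/van/rock, house 3 = pink/convertible/jazz, house 4 = purple/coupe/metal, house 5 = white/scooter/classical.

van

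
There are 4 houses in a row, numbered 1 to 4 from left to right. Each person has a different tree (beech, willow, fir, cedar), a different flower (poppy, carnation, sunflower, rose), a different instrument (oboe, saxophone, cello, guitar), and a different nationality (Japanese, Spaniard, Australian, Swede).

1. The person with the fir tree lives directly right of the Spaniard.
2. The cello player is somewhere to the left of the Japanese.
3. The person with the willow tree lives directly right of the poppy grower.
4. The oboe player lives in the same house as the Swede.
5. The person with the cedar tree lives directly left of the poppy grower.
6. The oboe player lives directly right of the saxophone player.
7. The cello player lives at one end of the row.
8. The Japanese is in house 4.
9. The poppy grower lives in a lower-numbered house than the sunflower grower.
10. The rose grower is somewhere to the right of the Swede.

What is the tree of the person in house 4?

beech

Clue 7 places the cello player in house 1.
The Japanese is in house 4 (clue 8).
That leaves carnation as the flower for house 1.
Clue 6 places the oboe player in house 3.
From clue 6, the saxophone player must be in house 2.
That leaves poppy as the flower for house 2.
House 4 instrument: only guitar fits.
From clue 3, the person with the willow tree must be in house 3.
Clue 4 places the Swede in house 3.
From clue 5, the person with the cedar tree must be in house 1.
Clue 10 places the rose grower in house 4.
House 3's flower must be sunflower (nothing else left).
Clue 1: the person with the fir tree is in house 2.
By clue 1, the Spaniard is in house 1.
The only tree still possible for house 4 is beech.
House 2 nationality: only Australian fits.
So: house 1 = cedar/carnation/cello/Spaniard, house 2 = fir/poppy/saxophone/Australian, house 3 = willow/sunflower/oboe/Swede, house 4 = beech/rose/guitar/Japanese.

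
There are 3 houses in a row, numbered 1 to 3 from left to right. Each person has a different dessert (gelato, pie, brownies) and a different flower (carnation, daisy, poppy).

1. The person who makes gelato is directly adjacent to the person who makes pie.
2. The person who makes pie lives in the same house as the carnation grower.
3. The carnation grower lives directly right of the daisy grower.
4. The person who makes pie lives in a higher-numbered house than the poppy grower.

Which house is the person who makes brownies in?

That leaves carnation as the flower for house 3.
Clue 2 places the person who makes pie in house 3.
Clue 3: the daisy grower is in house 2.
House 1 flower: only poppy fits.
The person who makes gelato is in house 2 (clue 1).
House 1's dessert must be brownies (nothing else left).
So: house 1 = brownies/poppy, house 2 = gelato/daisy, house 3 = pie/carnation.

1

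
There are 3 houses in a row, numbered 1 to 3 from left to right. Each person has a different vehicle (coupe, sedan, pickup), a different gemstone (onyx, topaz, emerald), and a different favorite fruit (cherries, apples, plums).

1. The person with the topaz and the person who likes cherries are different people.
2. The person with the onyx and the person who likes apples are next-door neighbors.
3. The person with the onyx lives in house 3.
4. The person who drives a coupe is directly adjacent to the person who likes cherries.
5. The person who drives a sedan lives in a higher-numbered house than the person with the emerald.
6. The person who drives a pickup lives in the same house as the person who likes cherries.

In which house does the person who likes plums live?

3

Clue 3: the person with the onyx is in house 3.
The person who likes apples is in house 2 (clue 2).
From clue 4, the person who drives a coupe must be in house 2.
House 1 vehicle: only pickup fits.
House 3's vehicle must be sedan (nothing else left).
From clue 6, the person who likes cherries must be in house 1.
House 3's favorite fruit must be plums (nothing else left).
By clue 1, the person with the topaz is in house 2.
That leaves emerald as the gemstone for house 1.
So: house 1 = pickup/emerald/cherries, house 2 = coupe/topaz/apples, house 3 = sedan/onyx/plums.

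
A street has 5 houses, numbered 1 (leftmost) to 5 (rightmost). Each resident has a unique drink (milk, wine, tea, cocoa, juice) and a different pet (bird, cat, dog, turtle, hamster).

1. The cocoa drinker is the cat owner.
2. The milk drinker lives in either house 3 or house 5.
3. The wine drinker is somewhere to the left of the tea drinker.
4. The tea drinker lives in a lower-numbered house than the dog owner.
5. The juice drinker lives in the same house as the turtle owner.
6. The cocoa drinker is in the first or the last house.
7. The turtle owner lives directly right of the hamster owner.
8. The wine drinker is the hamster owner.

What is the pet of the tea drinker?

bird

The cocoa drinker is narrowed to house 1 or 5; consider each.
Placing it in house 5 leads to a contradiction, so it's in house 1.
From clue 1, the cat owner must be in house 1.
House 5 drink: only milk fits.
The only drink still possible for house 2 is wine.
By clue 8, the hamster owner is in house 2.
The turtle owner is in house 3 (clue 7).
By clue 5, the juice drinker is in house 3.
House 4 drink: only tea fits.
From clue 4, the dog owner must be in house 5.
The only pet still possible for house 4 is bird.
So: house 1 = cocoa/cat, house 2 = wine/hamster, house 3 = juice/turtle, house 4 = tea/bird, house 5 = milk/dog.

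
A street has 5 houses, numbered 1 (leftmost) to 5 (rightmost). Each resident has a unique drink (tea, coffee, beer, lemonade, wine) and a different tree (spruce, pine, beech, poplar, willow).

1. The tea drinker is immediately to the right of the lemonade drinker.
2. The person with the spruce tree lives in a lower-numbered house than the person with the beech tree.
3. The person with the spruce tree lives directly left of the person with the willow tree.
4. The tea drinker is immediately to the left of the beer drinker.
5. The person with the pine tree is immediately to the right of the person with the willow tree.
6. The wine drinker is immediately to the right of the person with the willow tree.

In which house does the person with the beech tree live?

5

The beer drinker is narrowed to house 3 or 4 or 5; consider each.
Placing it in house 4 and house 5 leads to a contradiction, so it's in house 3.
The tea drinker is in house 2 (clue 4).
The only drink still possible for house 1 is lemonade.
The only tree still possible for house 1 is poplar.
The only tree still possible for house 2 is spruce.
Clue 3 places the person with the willow tree in house 3.
From clue 5, the person with the pine tree must be in house 4.
Clue 6 places the wine drinker in house 4.
So house 5 gets coffee for drink.
So house 5 gets beech for tree.
So: house 1 = lemonade/poplar, house 2 = tea/spruce, house 3 = beer/willow, house 4 = wine/pine, house 5 = coffee/beech.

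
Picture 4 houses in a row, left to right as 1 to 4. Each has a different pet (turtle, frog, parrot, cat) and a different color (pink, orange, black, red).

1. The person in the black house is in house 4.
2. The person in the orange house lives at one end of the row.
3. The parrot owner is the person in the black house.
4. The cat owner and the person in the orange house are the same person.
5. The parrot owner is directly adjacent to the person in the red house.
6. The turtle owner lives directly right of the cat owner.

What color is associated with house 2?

From clue 1, the person in the black house must be in house 4.
The parrot owner is in house 4 (clue 3).
Clue 5: the person in the red house is in house 3.
By clue 6, the turtle owner is in house 2.
From clue 6, the cat owner must be in house 1.
House 3's pet must be frog (nothing else left).
House 2 color: only pink fits.
House 1 color: only orange fits.
So: house 1 = cat/orange, house 2 = turtle/pink, house 3 = frog/red, house 4 = parrot/black.

pink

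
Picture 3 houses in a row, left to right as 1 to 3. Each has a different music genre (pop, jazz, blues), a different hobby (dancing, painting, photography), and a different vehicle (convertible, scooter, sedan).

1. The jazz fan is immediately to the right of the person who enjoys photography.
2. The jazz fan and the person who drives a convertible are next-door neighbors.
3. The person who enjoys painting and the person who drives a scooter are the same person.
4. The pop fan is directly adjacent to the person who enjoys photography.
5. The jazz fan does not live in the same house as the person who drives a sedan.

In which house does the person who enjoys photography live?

The jazz fan is narrowed to house 2 or 3; consider each.
Placing it in house 2 leads to a contradiction, so it's in house 3.
From clue 1, the person who enjoys photography must be in house 2.
The person who drives a convertible is in house 2 (clue 2).
That leaves blues as the music genre for house 2.
House 1's vehicle must be sedan (nothing else left).
That leaves scooter as the vehicle for house 3.
Clue 3: the person who enjoys painting is in house 3.
That leaves pop as the music genre for house 1.
House 1 hobby: only dancing fits.
So: house 1 = pop/dancing/sedan, house 2 = blues/photography/convertible, house 3 = jazz/painting/scooter.

2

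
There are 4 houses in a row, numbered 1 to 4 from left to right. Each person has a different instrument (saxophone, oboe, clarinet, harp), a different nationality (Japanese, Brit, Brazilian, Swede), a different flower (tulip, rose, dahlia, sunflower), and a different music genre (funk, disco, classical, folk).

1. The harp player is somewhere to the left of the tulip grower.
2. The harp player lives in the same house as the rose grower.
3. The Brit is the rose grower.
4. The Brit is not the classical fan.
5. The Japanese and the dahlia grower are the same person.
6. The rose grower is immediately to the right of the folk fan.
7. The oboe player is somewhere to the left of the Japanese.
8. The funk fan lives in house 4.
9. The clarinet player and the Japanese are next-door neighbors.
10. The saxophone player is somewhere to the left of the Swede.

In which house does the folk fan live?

Clue 8 places the funk fan in house 4.
That leaves clarinet as the instrument for house 4.
The Japanese is in house 3 (clue 9).
So house 1 gets Brazilian for nationality.
House 2's nationality must be Brit (nothing else left).
The only nationality still possible for house 4 is Swede.
So house 1 gets sunflower for flower.
Clue 3 places the rose grower in house 2.
Clue 5: the dahlia grower is in house 3.
Clue 6: the folk fan is in house 1.
House 4's flower must be tulip (nothing else left).
So house 2 gets disco for music genre.
The only music genre still possible for house 3 is classical.
By clue 2, the harp player is in house 2.
House 3 instrument: only saxophone fits.
House 1 instrument: only oboe fits.
So: house 1 = oboe/Brazilian/sunflower/folk, house 2 = harp/Brit/rose/disco, house 3 = saxophone/Japanese/dahlia/classical, house 4 = clarinet/Swede/tulip/funk.

1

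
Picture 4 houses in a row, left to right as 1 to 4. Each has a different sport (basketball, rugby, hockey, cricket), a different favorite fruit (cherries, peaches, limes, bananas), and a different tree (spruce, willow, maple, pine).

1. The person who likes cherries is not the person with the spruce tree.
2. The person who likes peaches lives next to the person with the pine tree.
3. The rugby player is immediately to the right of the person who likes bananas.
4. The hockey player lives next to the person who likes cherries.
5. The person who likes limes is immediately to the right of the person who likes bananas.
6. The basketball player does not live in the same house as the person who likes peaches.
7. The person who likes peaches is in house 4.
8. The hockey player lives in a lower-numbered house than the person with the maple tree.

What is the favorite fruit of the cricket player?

Clue 7: the person who likes peaches is in house 4.
Clue 2 places the person with the pine tree in house 3.
That leaves cricket as the sport for house 4.
The rugby player is narrowed to house 2 or 3; consider each.
Placing it in house 2 leads to a contradiction, so it's in house 3.
The person who likes bananas is in house 2 (clue 3).
Clue 5: the person who likes limes is in house 3.
That leaves cherries as the favorite fruit for house 1.
Clue 4: the hockey player is in house 2.
The person with the maple tree is in house 4 (clue 8).
House 1's sport must be basketball (nothing else left).
House 1's tree must be willow (nothing else left).
So house 2 gets spruce for tree.
So: house 1 = basketball/cherries/willow, house 2 = hockey/bananas/spruce, house 3 = rugby/limes/pine, house 4 = cricket/peaches/maple.

peaches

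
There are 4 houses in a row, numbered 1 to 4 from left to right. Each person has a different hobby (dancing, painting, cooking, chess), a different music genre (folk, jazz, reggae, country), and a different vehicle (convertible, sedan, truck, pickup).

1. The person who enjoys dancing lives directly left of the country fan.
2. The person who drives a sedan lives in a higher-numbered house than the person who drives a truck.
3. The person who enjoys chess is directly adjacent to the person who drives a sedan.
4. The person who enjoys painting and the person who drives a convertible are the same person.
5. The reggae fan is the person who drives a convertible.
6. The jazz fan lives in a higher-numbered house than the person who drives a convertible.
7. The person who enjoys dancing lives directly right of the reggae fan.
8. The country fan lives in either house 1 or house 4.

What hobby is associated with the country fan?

Clue 8: the country fan is in house 4.
Clue 1: the person who enjoys dancing is in house 3.
The reggae fan is in house 2 (clue 7).
So house 1 gets folk for music genre.
So house 3 gets jazz for music genre.
The person who drives a convertible is in house 2 (clue 5).
The only vehicle still possible for house 1 is truck.
So house 3 gets sedan for vehicle.
That leaves pickup as the vehicle for house 4.
By clue 4, the person who enjoys painting is in house 2.
That leaves cooking as the hobby for house 1.
The only hobby still possible for house 4 is chess.
So: house 1 = cooking/folk/truck, house 2 = painting/reggae/convertible, house 3 = dancing/jazz/sedan, house 4 = chess/country/pickup.

chess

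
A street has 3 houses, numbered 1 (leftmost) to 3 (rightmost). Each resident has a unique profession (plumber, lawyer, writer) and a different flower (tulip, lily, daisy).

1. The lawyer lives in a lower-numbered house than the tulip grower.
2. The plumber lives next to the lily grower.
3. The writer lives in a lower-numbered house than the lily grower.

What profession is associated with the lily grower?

lawyer

House 3's profession must be plumber (nothing else left).
That leaves daisy as the flower for house 1.
From clue 2, the lily grower must be in house 2.
By clue 3, the writer is in house 1.
So house 2 gets lawyer for profession.
House 3's flower must be tulip (nothing else left).
So: house 1 = writer/daisy, house 2 = lawyer/lily, house 3 = plumber/tulip.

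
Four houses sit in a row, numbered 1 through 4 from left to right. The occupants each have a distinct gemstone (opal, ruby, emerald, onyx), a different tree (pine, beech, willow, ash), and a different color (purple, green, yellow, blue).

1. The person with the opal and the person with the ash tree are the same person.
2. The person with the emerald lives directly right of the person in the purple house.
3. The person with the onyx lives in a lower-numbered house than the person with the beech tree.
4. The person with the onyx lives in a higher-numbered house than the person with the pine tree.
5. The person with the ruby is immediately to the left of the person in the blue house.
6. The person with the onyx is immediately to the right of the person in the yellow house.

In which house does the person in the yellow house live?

1

The person with the onyx is narrowed to house 2 or 3; consider each.
Placing it in house 3 leads to a contradiction, so it's in house 2.
The person with the pine tree is in house 1 (clue 4).
Clue 6 places the person in the yellow house in house 1.
House 1 gemstone: only ruby fits.
That leaves willow as the tree for house 2.
From clue 5, the person in the blue house must be in house 2.
House 4 color: only green fits.
Clue 2 places the person with the emerald in house 4.
House 3 gemstone: only opal fits.
So house 3 gets purple for color.
From clue 1, the person with the ash tree must be in house 3.
So house 4 gets beech for tree.
So: house 1 = ruby/pine/yellow, house 2 = onyx/willow/blue, house 3 = opal/ash/purple, house 4 = emerald/beech/green.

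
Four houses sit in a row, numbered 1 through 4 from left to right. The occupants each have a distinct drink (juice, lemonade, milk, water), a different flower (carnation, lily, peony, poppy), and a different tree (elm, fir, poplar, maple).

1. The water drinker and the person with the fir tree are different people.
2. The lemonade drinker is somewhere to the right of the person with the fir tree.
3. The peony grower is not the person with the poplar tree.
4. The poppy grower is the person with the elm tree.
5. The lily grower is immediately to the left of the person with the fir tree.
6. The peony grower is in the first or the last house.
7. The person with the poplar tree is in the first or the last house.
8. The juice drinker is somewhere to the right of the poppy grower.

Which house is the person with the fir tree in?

The lemonade drinker is narrowed to house 3 or 4; consider each.
Placing it in house 4 leads to a contradiction, so it's in house 3.
Clue 2 places the person with the fir tree in house 2.
The lily grower is in house 1 (clue 5).
The only flower still possible for house 4 is peony.
The person with the poplar tree is in house 1 (clue 3).
Clue 4 places the poppy grower in house 3.
From clue 4, the person with the elm tree must be in house 3.
The juice drinker is in house 4 (clue 8).
House 1's drink must be water (nothing else left).
So house 2 gets milk for drink.
House 2 flower: only carnation fits.
House 4 tree: only maple fits.
So: house 1 = water/lily/poplar, house 2 = milk/carnation/fir, house 3 = lemonade/poppy/elm, house 4 = juice/peony/maple.

2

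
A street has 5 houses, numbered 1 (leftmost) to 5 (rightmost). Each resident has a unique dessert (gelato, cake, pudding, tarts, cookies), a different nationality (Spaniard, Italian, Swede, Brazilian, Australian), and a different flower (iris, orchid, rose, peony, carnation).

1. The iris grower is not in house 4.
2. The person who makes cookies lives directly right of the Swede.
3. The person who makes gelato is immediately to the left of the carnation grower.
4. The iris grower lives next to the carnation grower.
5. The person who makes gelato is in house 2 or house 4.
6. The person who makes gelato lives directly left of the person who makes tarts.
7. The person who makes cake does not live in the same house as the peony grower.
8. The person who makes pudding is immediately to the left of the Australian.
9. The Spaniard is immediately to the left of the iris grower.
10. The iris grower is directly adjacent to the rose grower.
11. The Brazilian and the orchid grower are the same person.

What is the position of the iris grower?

From clue 3, the person who makes gelato must be in house 2.
By clue 3, the carnation grower is in house 3.
Clue 4 places the iris grower in house 2.
By clue 6, the person who makes tarts is in house 3.
From clue 9, the Spaniard must be in house 1.
House 1 flower: only rose fits.
The person who makes cookies is narrowed to house 4 or 5; consider each.
Placing it in house 5 leads to a contradiction, so it's in house 4.
Clue 2: the Swede is in house 3.
That leaves cake as the dessert for house 5.
By clue 7, the peony grower is in house 4.
Clue 8 places the Australian in house 2.
So house 1 gets pudding for dessert.
So house 5 gets orchid for flower.
By clue 11, the Brazilian is in house 5.
The only nationality still possible for house 4 is Italian.
So: house 1 = pudding/Spaniard/rose, house 2 = gelato/Australian/iris, house 3 = tarts/Swede/carnation, house 4 = cookies/Italian/peony, house 5 = cake/Brazilian/orchid.

2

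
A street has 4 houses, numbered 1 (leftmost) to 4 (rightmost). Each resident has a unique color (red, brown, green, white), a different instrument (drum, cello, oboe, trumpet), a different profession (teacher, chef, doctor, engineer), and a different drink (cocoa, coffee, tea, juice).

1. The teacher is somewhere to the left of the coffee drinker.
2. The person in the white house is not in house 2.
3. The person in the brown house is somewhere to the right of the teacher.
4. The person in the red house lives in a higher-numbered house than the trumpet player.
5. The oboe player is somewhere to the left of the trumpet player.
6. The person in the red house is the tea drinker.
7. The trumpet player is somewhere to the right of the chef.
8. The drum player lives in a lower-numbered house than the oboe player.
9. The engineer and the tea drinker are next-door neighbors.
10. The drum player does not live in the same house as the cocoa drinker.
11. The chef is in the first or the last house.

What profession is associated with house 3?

engineer

From clue 8, the drum player must be in house 1.
From clue 8, the oboe player must be in house 2.
Clue 11 places the chef in house 1.
The only instrument still possible for house 3 is trumpet.
House 4's instrument must be cello (nothing else left).
So house 1 gets juice for drink.
Clue 4 places the person in the red house in house 4.
Clue 6 places the tea drinker in house 4.
Clue 9: the engineer is in house 3.
The only color still possible for house 1 is white.
House 2 color: only green fits.
House 3 color: only brown fits.
House 4 profession: only doctor fits.
That leaves cocoa as the drink for house 2.
The only drink still possible for house 3 is coffee.
That leaves teacher as the profession for house 2.
So: house 1 = white/drum/chef/juice, house 2 = green/oboe/teacher/cocoa, house 3 = brown/trumpet/engineer/coffee, house 4 = red/cello/doctor/tea.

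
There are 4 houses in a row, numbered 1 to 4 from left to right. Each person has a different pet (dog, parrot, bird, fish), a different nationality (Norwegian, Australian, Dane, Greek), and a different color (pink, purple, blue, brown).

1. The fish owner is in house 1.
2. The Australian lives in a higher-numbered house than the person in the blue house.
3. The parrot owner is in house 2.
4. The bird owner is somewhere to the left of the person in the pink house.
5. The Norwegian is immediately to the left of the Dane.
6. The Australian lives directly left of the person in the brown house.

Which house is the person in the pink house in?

From clue 1, the fish owner must be in house 1.
Clue 3: the parrot owner is in house 2.
That leaves dog as the pet for house 4.
From clue 4, the person in the pink house must be in house 4.
So house 3 gets bird for pet.
House 3's color must be brown (nothing else left).
Clue 6: the Australian is in house 2.
Clue 2: the person in the blue house is in house 1.
Clue 5: the Norwegian is in house 3.
By clue 5, the Dane is in house 4.
House 1 nationality: only Greek fits.
The only color still possible for house 2 is purple.
So: house 1 = fish/Greek/blue, house 2 = parrot/Australian/purple, house 3 = bird/Norwegian/brown, house 4 = dog/Dane/pink.

4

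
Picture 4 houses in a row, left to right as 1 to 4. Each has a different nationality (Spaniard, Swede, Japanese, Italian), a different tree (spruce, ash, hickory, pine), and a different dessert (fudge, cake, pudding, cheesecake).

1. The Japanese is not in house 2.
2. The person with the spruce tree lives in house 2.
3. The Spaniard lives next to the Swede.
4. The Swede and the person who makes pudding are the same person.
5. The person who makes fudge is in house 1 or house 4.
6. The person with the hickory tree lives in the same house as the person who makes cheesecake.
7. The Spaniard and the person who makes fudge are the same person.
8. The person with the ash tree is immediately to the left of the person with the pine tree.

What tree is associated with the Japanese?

By clue 2, the person with the spruce tree is in house 2.
From clue 8, the person with the ash tree must be in house 3.
Clue 8 places the person with the pine tree in house 4.
House 1 tree: only hickory fits.
Clue 6: the person who makes cheesecake is in house 1.
By clue 7, the Spaniard is in house 4.
The only dessert still possible for house 4 is fudge.
Clue 3 places the Swede in house 3.
The person who makes pudding is in house 3 (clue 4).
House 1's nationality must be Japanese (nothing else left).
So house 2 gets Italian for nationality.
That leaves cake as the dessert for house 2.
So: house 1 = Japanese/hickory/cheesecake, house 2 = Italian/spruce/cake, house 3 = Swede/ash/pudding, house 4 = Spaniard/pine/fudge.

hickory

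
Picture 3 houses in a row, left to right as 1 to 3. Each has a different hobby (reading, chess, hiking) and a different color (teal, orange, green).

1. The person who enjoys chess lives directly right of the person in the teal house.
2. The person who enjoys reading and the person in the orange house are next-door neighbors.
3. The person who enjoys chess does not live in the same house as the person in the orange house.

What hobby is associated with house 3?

The person who enjoys chess is narrowed to house 2 or 3; consider each.
Placing it in house 2 leads to a contradiction, so it's in house 3.
From clue 1, the person in the teal house must be in house 2.
So house 1 gets orange for color.
That leaves green as the color for house 3.
The person who enjoys reading is in house 2 (clue 2).
The only hobby still possible for house 1 is hiking.
So: house 1 = hiking/orange, house 2 = reading/teal, house 3 = chess/green.

chess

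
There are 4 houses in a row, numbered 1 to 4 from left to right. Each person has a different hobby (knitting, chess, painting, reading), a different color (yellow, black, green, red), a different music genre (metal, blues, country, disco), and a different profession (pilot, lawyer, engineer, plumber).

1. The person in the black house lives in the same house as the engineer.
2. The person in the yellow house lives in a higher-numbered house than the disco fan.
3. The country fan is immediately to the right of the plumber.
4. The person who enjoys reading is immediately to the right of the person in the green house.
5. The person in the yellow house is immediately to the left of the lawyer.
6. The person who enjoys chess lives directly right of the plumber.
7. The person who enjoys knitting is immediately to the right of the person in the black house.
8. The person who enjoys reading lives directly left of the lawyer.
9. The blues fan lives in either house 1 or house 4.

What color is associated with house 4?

red

The only hobby still possible for house 1 is painting.
The only color still possible for house 4 is red.
The person who enjoys reading is narrowed to house 2 or 3; consider each.
Placing it in house 2 leads to a contradiction, so it's in house 3.
Clue 4 places the person in the green house in house 2.
From clue 8, the lawyer must be in house 4.
So house 1 gets black for color.
So house 3 gets yellow for color.
From clue 1, the engineer must be in house 1.
Clue 7 places the person who enjoys knitting in house 2.
The only hobby still possible for house 4 is chess.
House 2's profession must be pilot (nothing else left).
That leaves plumber as the profession for house 3.
By clue 3, the country fan is in house 4.
That leaves metal as the music genre for house 3.
House 1's music genre must be blues (nothing else left).
House 2's music genre must be disco (nothing else left).
So: house 1 = painting/black/blues/engineer, house 2 = knitting/green/disco/pilot, house 3 = reading/yellow/metal/plumber, house 4 = chess/red/country/lawyer.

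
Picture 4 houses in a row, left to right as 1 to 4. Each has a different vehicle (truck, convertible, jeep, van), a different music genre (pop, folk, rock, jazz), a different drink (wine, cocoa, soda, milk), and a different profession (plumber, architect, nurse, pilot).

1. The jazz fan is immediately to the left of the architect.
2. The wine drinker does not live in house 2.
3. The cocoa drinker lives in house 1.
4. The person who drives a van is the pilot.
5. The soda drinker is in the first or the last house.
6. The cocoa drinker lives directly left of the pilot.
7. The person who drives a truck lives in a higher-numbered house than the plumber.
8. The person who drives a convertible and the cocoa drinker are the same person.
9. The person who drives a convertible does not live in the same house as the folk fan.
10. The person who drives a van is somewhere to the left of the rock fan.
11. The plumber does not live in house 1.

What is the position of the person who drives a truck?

Clue 3 places the cocoa drinker in house 1.
The pilot is in house 2 (clue 6).
Clue 8: the person who drives a convertible is in house 1.
House 2's drink must be milk (nothing else left).
House 3's drink must be wine (nothing else left).
House 4 drink: only soda fits.
House 1's profession must be nurse (nothing else left).
The only profession still possible for house 4 is architect.
Clue 1: the jazz fan is in house 3.
Clue 4: the person who drives a van is in house 2.
By clue 7, the person who drives a truck is in house 4.
That leaves jeep as the vehicle for house 3.
That leaves pop as the music genre for house 1.
House 2 music genre: only folk fits.
House 4 music genre: only rock fits.
House 3's profession must be plumber (nothing else left).
So: house 1 = convertible/pop/cocoa/nurse, house 2 = van/folk/milk/pilot, house 3 = jeep/jazz/wine/plumber, house 4 = truck/rock/soda/architect.

4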